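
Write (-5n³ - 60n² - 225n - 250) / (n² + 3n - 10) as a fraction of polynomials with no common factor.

(-5n² - 35n - 50)/(n - 2)

Repeated division with remainder:
  -5n³ - 60n² - 225n - 250 = (-5n - 45)(n² + 3n - 10) + (-140n - 700)
  n² + 3n - 10 = (-(1/140)n + 1/70)(-140n - 700) + (0)
Last nonzero remainder: -140n - 700. Dividing through by -140 gives the monic gcd n + 5.
Cancel n + 5 from numerator and denominator to get the reduced form.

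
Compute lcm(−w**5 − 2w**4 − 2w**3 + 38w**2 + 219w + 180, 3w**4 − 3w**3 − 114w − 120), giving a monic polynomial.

w**7 + 4w**6 + 16w**5 − 14w**4 − 275w**3 − 998w**2 − 2550w − 1800

Euclidean algorithm in ℚ[w]:
  −w**5 − 2w**4 − 2w**3 + 38w**2 + 219w + 180 = (−(1/3)w − 1)(3w**4 − 3w**3 − 114w − 120) + (−5w**3 + 65w + 60)
  3w**4 − 3w**3 − 114w − 120 = (−(3/5)w + 3/5)(−5w**3 + 65w + 60) + (39w**2 − 117w − 156)
  −5w**3 + 65w + 60 = (−(5/39)w − 5/13)(39w**2 − 117w − 156) + (0)
Last nonzero remainder: 39w**2 − 117w − 156. Dividing through by 39 gives the monic gcd w**2 − 3w − 4.
Then lcm(f, g) = f·g / gcd(f, g); expanding and making the result monic gives the answer.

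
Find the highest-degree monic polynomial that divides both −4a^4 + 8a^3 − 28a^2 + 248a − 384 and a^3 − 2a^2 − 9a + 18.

By polynomial division,
  −4a^4 + 8a^3 − 28a^2 + 248a − 384 = (−4a)(a^3 − 2a^2 − 9a + 18) + (−64a^2 + 320a − 384)
  a^3 − 2a^2 − 9a + 18 = (−(1/64)a − 3/64)(−64a^2 + 320a − 384) + (0)
Last nonzero remainder: −64a^2 + 320a − 384. Dividing through by −64 gives the monic gcd a^2 − 5a + 6.

a^2 − 5a + 6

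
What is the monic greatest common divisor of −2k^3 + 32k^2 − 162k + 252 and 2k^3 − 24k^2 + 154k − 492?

k − 6

Repeated division with remainder:
  −2k^3 + 32k^2 − 162k + 252 = (−1)(2k^3 − 24k^2 + 154k − 492) + (8k^2 − 8k − 240)
  2k^3 − 24k^2 + 154k − 492 = ((1/4)k − 11/4)(8k^2 − 8k − 240) + (192k − 1152)
  8k^2 − 8k − 240 = ((1/24)k + 5/24)(192k − 1152) + (0)
Last nonzero remainder: 192k − 1152. Dividing through by 192 gives the monic gcd k − 6.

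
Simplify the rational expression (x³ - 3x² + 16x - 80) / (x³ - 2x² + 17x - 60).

(x - 4)/(x - 3)

Apply the Euclidean algorithm:
  x³ - 3x² + 16x - 80 = (x³ - 2x² + 17x - 60) + (-x² - x - 20)
  x³ - 2x² + 17x - 60 = (-x + 3)(-x² - x - 20) + (0)
Last nonzero remainder: -x² - x - 20. Dividing through by -1 gives the monic gcd x² + x + 20.
Cancel x² + x + 20 from numerator and denominator to get the reduced form.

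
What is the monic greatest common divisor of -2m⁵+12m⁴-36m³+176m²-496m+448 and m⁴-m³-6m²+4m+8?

m²-4m+4

Apply the Euclidean algorithm:
  -2m⁵+12m⁴-36m³+176m²-496m+448 = (-2m+10)(m⁴-m³-6m²+4m+8) + (-38m³+244m²-520m+368)
  m⁴-m³-6m²+4m+8 = (-(1/38)m-103/722)(-38m³+244m²-520m+368) + ((5460/361)m²-(21840/361)m+21840/361)
  -38m³+244m²-520m+368 = (-(6859/2730)m+8303/1365)((5460/361)m²-(21840/361)m+21840/361) + (0)
Last nonzero remainder: (5460/361)m²-(21840/361)m+21840/361. Dividing through by 5460/361 gives the monic gcd m²-4m+4.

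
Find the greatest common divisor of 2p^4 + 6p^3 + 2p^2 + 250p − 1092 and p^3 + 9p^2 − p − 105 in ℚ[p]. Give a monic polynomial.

p^2 + 4p − 21

Euclidean algorithm in ℚ[p]:
  2p^4 + 6p^3 + 2p^2 + 250p − 1092 = (2p − 12)(p^3 + 9p^2 − p − 105) + (112p^2 + 448p − 2352)
  p^3 + 9p^2 − p − 105 = ((1/112)p + 5/112)(112p^2 + 448p − 2352) + (0)
Last nonzero remainder: 112p^2 + 448p − 2352. Dividing through by 112 gives the monic gcd p^2 + 4p − 21.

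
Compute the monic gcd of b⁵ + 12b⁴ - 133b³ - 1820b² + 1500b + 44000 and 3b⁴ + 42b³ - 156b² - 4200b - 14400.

By polynomial division,
  b⁵ + 12b⁴ - 133b³ - 1820b² + 1500b + 44000 = ((1/3)b - 2/3)(3b⁴ + 42b³ - 156b² - 4200b - 14400) + (-53b³ - 524b² + 3500b + 34400)
  3b⁴ + 42b³ - 156b² - 4200b - 14400 = (-(3/53)b - 654/2809)(-53b³ - 524b² + 3500b + 34400) + (-(224400/2809)b² - (4039200/2809)b - 17952000/2809)
  -53b³ - 524b² + 3500b + 34400 = ((148877/224400)b - 120787/22440)(-(224400/2809)b² - (4039200/2809)b - 17952000/2809) + (0)
Last nonzero remainder: -(224400/2809)b² - (4039200/2809)b - 17952000/2809. Dividing through by -224400/2809 gives the monic gcd b² + 18b + 80.

b² + 18b + 80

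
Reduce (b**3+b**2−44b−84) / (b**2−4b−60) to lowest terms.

(b**2−5b−14)/(b−10)

By polynomial division,
  b**3+b**2−44b−84 = (b+5)(b**2−4b−60) + (36b+216)
  b**2−4b−60 = ((1/36)b−5/18)(36b+216) + (0)
Last nonzero remainder: 36b+216. Dividing through by 36 gives the monic gcd b+6.
Cancel b+6 from numerator and denominator to get the reduced form.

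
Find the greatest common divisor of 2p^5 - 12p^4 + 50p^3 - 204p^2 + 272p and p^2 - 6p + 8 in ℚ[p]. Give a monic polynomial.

p^2 - 6p + 8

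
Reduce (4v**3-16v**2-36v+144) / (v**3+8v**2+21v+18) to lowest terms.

Euclidean algorithm in ℚ[v]:
  4v**3-16v**2-36v+144 = (4)(v**3+8v**2+21v+18) + (-48v**2-120v+72)
  v**3+8v**2+21v+18 = (-(1/48)v-11/96)(-48v**2-120v+72) + ((35/4)v+105/4)
  -48v**2-120v+72 = (-(192/35)v+96/35)((35/4)v+105/4) + (0)
Last nonzero remainder: (35/4)v+105/4. Dividing through by 35/4 gives the monic gcd v+3.
Cancel v+3 from numerator and denominator to get the reduced form.

(4v**2-28v+48)/(v**2+5v+6)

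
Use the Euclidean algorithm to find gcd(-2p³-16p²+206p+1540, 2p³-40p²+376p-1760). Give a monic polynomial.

Euclidean algorithm in ℚ[p]:
  -2p³-16p²+206p+1540 = (-1)(2p³-40p²+376p-1760) + (-56p²+582p-220)
  2p³-40p²+376p-1760 = (-(1/28)p+269/784)(-56p²+582p-220) + ((66033/392)p-330165/196)
  -56p²+582p-220 = (-(21952/66033)p+784/6003)((66033/392)p-330165/196) + (0)
Last nonzero remainder: (66033/392)p-330165/196. Dividing through by 66033/392 gives the monic gcd p-10.

p-10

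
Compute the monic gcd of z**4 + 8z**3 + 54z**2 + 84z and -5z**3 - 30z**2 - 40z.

Euclidean algorithm in ℚ[z]:
  z**4 + 8z**3 + 54z**2 + 84z = (-(1/5)z - 2/5)(-5z**3 - 30z**2 - 40z) + (34z**2 + 68z)
  -5z**3 - 30z**2 - 40z = (-(5/34)z - 10/17)(34z**2 + 68z) + (0)
Last nonzero remainder: 34z**2 + 68z. Dividing through by 34 gives the monic gcd z**2 + 2z.

z**2 + 2z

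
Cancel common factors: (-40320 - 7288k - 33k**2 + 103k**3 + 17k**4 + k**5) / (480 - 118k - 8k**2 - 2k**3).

(504 + 47k - 10k**2 - k**3)/(-6 + 2k)

By polynomial division,
  k**5 + 17k**4 + 103k**3 - 33k**2 - 7288k - 40320 = (-(1/2)k**2 - (13/2)k + 4)(-2k**3 - 8k**2 - 118k + 480) + (-528k**2 - 3696k - 42240)
  -2k**3 - 8k**2 - 118k + 480 = ((1/264)k - 1/88)(-528k**2 - 3696k - 42240) + (0)
Last nonzero remainder: -528k**2 - 3696k - 42240. Dividing through by -528 gives the monic gcd k**2 + 7k + 80.
Cancel k**2 + 7k + 80 from numerator and denominator to get the reduced form.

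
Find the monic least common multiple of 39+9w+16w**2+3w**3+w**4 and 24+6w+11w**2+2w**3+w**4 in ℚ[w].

By polynomial division,
  w**4+3w**3+16w**2+9w+39 = (w**4+2w**3+11w**2+6w+24) + (w**3+5w**2+3w+15)
  w**4+2w**3+11w**2+6w+24 = (w-3)(w**3+5w**2+3w+15) + (23w**2+69)
  w**3+5w**2+3w+15 = ((1/23)w+5/23)(23w**2+69) + (0)
Last nonzero remainder: 23w**2+69. Dividing through by 23 gives the monic gcd w**2+3.
Then lcm(f, g) = f·g / gcd(f, g); expanding and making the result monic gives the answer.

312+150w+185w**2+65w**3+30w**4+5w**5+w**6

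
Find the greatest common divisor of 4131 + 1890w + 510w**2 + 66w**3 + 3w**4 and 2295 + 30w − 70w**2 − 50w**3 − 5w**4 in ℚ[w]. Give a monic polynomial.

153 + 53w + 13w**2 + w**3

By polynomial division,
  3w**4 + 66w**3 + 510w**2 + 1890w + 4131 = (−3/5)(−5w**4 − 50w**3 − 70w**2 + 30w + 2295) + (36w**3 + 468w**2 + 1908w + 5508)
  −5w**4 − 50w**3 − 70w**2 + 30w + 2295 = (−(5/36)w + 5/12)(36w**3 + 468w**2 + 1908w + 5508) + (0)
Last nonzero remainder: 36w**3 + 468w**2 + 1908w + 5508. Dividing through by 36 gives the monic gcd w**3 + 13w**2 + 53w + 153.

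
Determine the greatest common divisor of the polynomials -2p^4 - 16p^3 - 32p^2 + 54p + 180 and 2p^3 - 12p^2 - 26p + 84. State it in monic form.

Euclidean algorithm in ℚ[p]:
  -2p^4 - 16p^3 - 32p^2 + 54p + 180 = (-p - 14)(2p^3 - 12p^2 - 26p + 84) + (-226p^2 - 226p + 1356)
  2p^3 - 12p^2 - 26p + 84 = (-(1/113)p + 7/113)(-226p^2 - 226p + 1356) + (0)
Last nonzero remainder: -226p^2 - 226p + 1356. Dividing through by -226 gives the monic gcd p^2 + p - 6.

p^2 + p - 6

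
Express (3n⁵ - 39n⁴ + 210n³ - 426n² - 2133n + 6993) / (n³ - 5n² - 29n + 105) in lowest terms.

(3n³ - 9n² + 57n + 333)/(n + 5)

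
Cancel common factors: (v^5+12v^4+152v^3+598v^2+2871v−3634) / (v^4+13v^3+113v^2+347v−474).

(v^2+5v+46)/(v+6)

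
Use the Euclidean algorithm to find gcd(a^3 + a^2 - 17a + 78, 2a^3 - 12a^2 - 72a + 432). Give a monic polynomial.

a + 6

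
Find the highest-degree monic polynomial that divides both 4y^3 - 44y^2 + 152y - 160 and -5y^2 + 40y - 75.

y - 5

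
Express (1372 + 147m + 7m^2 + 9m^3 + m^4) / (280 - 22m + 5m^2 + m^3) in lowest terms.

Repeated division with remainder:
  m^4 + 9m^3 + 7m^2 + 147m + 1372 = (m + 4)(m^3 + 5m^2 - 22m + 280) + (9m^2 - 45m + 252)
  m^3 + 5m^2 - 22m + 280 = ((1/9)m + 10/9)(9m^2 - 45m + 252) + (0)
Last nonzero remainder: 9m^2 - 45m + 252. Dividing through by 9 gives the monic gcd m^2 - 5m + 28.
Cancel m^2 - 5m + 28 from numerator and denominator to get the reduced form.

(49 + 14m + m^2)/(10 + m)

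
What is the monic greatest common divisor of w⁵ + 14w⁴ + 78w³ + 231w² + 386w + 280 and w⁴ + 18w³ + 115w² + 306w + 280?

w³ + 11w² + 38w + 40

By polynomial division,
  w⁵ + 14w⁴ + 78w³ + 231w² + 386w + 280 = (w - 4)(w⁴ + 18w³ + 115w² + 306w + 280) + (35w³ + 385w² + 1330w + 1400)
  w⁴ + 18w³ + 115w² + 306w + 280 = ((1/35)w + 1/5)(35w³ + 385w² + 1330w + 1400) + (0)
Last nonzero remainder: 35w³ + 385w² + 1330w + 1400. Dividing through by 35 gives the monic gcd w³ + 11w² + 38w + 40.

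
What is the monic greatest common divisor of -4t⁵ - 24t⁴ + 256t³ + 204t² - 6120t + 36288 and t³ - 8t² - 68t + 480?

t² + 2t - 48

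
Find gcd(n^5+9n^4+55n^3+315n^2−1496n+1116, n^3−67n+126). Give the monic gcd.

n^2+7n−18

By polynomial division,
  n^5+9n^4+55n^3+315n^2−1496n+1116 = (n^2+9n+122)(n^3−67n+126) + (792n^2+5544n−14256)
  n^3−67n+126 = ((1/792)n−7/792)(792n^2+5544n−14256) + (0)
Last nonzero remainder: 792n^2+5544n−14256. Dividing through by 792 gives the monic gcd n^2+7n−18.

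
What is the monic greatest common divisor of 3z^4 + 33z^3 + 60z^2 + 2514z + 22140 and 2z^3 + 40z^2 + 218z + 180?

z^2 + 19z + 90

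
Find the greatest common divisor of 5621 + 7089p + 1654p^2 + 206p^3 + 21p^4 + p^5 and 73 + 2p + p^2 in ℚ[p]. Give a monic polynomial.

73 + 2p + p^2

Repeated division with remainder:
  p^5 + 21p^4 + 206p^3 + 1654p^2 + 7089p + 5621 = (p^3 + 19p^2 + 95p + 77)(p^2 + 2p + 73) + (0)
The last nonzero remainder p^2 + 2p + 73 is already monic.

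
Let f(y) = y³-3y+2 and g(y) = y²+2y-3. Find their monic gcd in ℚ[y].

y-1

Apply the Euclidean algorithm:
  y³-3y+2 = (y-2)(y²+2y-3) + (4y-4)
  y²+2y-3 = ((1/4)y+3/4)(4y-4) + (0)
Last nonzero remainder: 4y-4. Dividing through by 4 gives the monic gcd y-1.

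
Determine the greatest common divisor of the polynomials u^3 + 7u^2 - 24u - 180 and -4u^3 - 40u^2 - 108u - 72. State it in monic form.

By polynomial division,
  u^3 + 7u^2 - 24u - 180 = (-1/4)(-4u^3 - 40u^2 - 108u - 72) + (-3u^2 - 51u - 198)
  -4u^3 - 40u^2 - 108u - 72 = ((4/3)u - 28/3)(-3u^2 - 51u - 198) + (-320u - 1920)
  -3u^2 - 51u - 198 = ((3/320)u + 33/320)(-320u - 1920) + (0)
Last nonzero remainder: -320u - 1920. Dividing through by -320 gives the monic gcd u + 6.

u + 6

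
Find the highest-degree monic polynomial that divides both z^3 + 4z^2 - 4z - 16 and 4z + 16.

By polynomial division,
  z^3 + 4z^2 - 4z - 16 = ((1/4)z^2 - 1)(4z + 16) + (0)
Last nonzero remainder: 4z + 16. Dividing through by 4 gives the monic gcd z + 4.

z + 4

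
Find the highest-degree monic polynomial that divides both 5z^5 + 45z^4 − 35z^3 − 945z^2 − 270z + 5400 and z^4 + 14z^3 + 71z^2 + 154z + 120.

Euclidean algorithm in ℚ[z]:
  5z^5 + 45z^4 − 35z^3 − 945z^2 − 270z + 5400 = (5z − 25)(z^4 + 14z^3 + 71z^2 + 154z + 120) + (−40z^3 + 60z^2 + 2980z + 8400)
  z^4 + 14z^3 + 71z^2 + 154z + 120 = (−(1/40)z − 31/80)(−40z^3 + 60z^2 + 2980z + 8400) + ((675/4)z^2 + (6075/4)z + 3375)
  −40z^3 + 60z^2 + 2980z + 8400 = (−(32/135)z + 112/45)((675/4)z^2 + (6075/4)z + 3375) + (0)
Last nonzero remainder: (675/4)z^2 + (6075/4)z + 3375. Dividing through by 675/4 gives the monic gcd z^2 + 9z + 20.

z^2 + 9z + 20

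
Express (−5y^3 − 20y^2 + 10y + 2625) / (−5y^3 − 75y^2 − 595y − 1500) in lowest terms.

Euclidean algorithm in ℚ[y]:
  −5y^3 − 20y^2 + 10y + 2625 = (−5y^3 − 75y^2 − 595y − 1500) + (55y^2 + 605y + 4125)
  −5y^3 − 75y^2 − 595y − 1500 = (−(1/11)y − 4/11)(55y^2 + 605y + 4125) + (0)
Last nonzero remainder: 55y^2 + 605y + 4125. Dividing through by 55 gives the monic gcd y^2 + 11y + 75.
Cancel y^2 + 11y + 75 from numerator and denominator to get the reduced form.

(y − 7)/(y + 4)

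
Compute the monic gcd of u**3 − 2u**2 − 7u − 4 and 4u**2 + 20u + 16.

u + 1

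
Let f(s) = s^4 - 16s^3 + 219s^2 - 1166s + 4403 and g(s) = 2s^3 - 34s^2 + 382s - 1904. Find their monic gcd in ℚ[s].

s^2 - 9s + 119

By polynomial division,
  s^4 - 16s^3 + 219s^2 - 1166s + 4403 = ((1/2)s + 1/2)(2s^3 - 34s^2 + 382s - 1904) + (45s^2 - 405s + 5355)
  2s^3 - 34s^2 + 382s - 1904 = ((2/45)s - 16/45)(45s^2 - 405s + 5355) + (0)
Last nonzero remainder: 45s^2 - 405s + 5355. Dividing through by 45 gives the monic gcd s^2 - 9s + 119.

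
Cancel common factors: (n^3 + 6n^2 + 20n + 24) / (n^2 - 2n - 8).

By polynomial division,
  n^3 + 6n^2 + 20n + 24 = (n + 8)(n^2 - 2n - 8) + (44n + 88)
  n^2 - 2n - 8 = ((1/44)n - 1/11)(44n + 88) + (0)
Last nonzero remainder: 44n + 88. Dividing through by 44 gives the monic gcd n + 2.
Cancel n + 2 from numerator and denominator to get the reduced form.

(n^2 + 4n + 12)/(n - 4)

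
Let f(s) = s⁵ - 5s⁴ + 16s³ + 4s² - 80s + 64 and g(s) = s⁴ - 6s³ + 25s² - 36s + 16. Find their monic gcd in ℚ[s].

s³ - 5s² + 20s - 16

Euclidean algorithm in ℚ[s]:
  s⁵ - 5s⁴ + 16s³ + 4s² - 80s + 64 = (s + 1)(s⁴ - 6s³ + 25s² - 36s + 16) + (-3s³ + 15s² - 60s + 48)
  s⁴ - 6s³ + 25s² - 36s + 16 = (-(1/3)s + 1/3)(-3s³ + 15s² - 60s + 48) + (0)
Last nonzero remainder: -3s³ + 15s² - 60s + 48. Dividing through by -3 gives the monic gcd s³ - 5s² + 20s - 16.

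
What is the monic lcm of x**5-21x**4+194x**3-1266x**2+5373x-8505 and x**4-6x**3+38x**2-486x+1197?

By polynomial division,
  x**5-21x**4+194x**3-1266x**2+5373x-8505 = (x-15)(x**4-6x**3+38x**2-486x+1197) + (66x**3-210x**2-3114x+9450)
  x**4-6x**3+38x**2-486x+1197 = ((1/66)x-31/726)(66x**3-210x**2-3114x+9450) + ((9222/121)x**2-(92220/121)x+193662/121)
  66x**3-210x**2-3114x+9450 = ((1331/1537)x+9075/1537)((9222/121)x**2-(92220/121)x+193662/121) + (0)
Last nonzero remainder: (9222/121)x**2-(92220/121)x+193662/121. Dividing through by 9222/121 gives the monic gcd x**2-10x+21.
Then lcm(f, g) = f·g / gcd(f, g); expanding and making the result monic gives the answer.

x**7-17x**6+167x**5-1687x**4+11367x**3-59175x**2+272241x-484785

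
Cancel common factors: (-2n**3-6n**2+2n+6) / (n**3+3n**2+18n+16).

Euclidean algorithm in ℚ[n]:
  -2n**3-6n**2+2n+6 = (-2)(n**3+3n**2+18n+16) + (38n+38)
  n**3+3n**2+18n+16 = ((1/38)n**2+(1/19)n+8/19)(38n+38) + (0)
Last nonzero remainder: 38n+38. Dividing through by 38 gives the monic gcd n+1.
Cancel n+1 from numerator and denominator to get the reduced form.

(-2n**2-4n+6)/(n**2+2n+16)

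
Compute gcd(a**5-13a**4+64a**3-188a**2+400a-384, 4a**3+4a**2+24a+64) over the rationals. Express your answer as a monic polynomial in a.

Repeated division with remainder:
  a**5-13a**4+64a**3-188a**2+400a-384 = ((1/4)a**2-(7/2)a+18)(4a**3+4a**2+24a+64) + (-192a**2+192a-1536)
  4a**3+4a**2+24a+64 = (-(1/48)a-1/24)(-192a**2+192a-1536) + (0)
Last nonzero remainder: -192a**2+192a-1536. Dividing through by -192 gives the monic gcd a**2-a+8.

a**2-a+8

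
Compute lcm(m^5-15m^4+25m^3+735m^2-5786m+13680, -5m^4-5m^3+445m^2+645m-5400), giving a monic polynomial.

m^7-13m^6-20m^5+1010m^4-4691m^3-8917m^2+114150m-205200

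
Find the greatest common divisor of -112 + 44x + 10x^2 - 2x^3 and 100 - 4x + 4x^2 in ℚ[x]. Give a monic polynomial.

Apply the Euclidean algorithm:
  -2x^3 + 10x^2 + 44x - 112 = (-(1/2)x + 2)(4x^2 - 4x + 100) + (102x - 312)
  4x^2 - 4x + 100 = ((2/51)x + 70/867)(102x - 312) + (36180/289)
  102x - 312 = ((4913/6030)x - 7514/3015)(36180/289) + (0)
The last nonzero remainder is the constant 36180/289, so the polynomials are coprime and gcd = 1.

1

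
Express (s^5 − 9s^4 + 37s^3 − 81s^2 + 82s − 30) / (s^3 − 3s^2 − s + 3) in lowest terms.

(s^3 − 5s^2 + 14s − 10)/(s + 1)

Repeated division with remainder:
  s^5 − 9s^4 + 37s^3 − 81s^2 + 82s − 30 = (s^2 − 6s + 20)(s^3 − 3s^2 − s + 3) + (−30s^2 + 120s − 90)
  s^3 − 3s^2 − s + 3 = (−(1/30)s − 1/30)(−30s^2 + 120s − 90) + (0)
Last nonzero remainder: −30s^2 + 120s − 90. Dividing through by −30 gives the monic gcd s^2 − 4s + 3.
Cancel s^2 − 4s + 3 from numerator and denominator to get the reduced form.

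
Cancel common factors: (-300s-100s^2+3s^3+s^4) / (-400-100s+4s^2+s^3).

(3s+s^2)/(4+s)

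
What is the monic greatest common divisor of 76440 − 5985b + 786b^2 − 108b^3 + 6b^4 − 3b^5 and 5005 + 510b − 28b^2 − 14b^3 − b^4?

−455 − 5b + 3b^2 + b^3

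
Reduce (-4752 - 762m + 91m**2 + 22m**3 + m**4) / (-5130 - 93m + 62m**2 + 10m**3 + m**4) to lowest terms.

(88 + 19m + m**2)/(95 + 7m + m**2)

By polynomial division,
  m**4 + 22m**3 + 91m**2 - 762m - 4752 = (m**4 + 10m**3 + 62m**2 - 93m - 5130) + (12m**3 + 29m**2 - 669m + 378)
  m**4 + 10m**3 + 62m**2 - 93m - 5130 = ((1/12)m + 91/144)(12m**3 + 29m**2 - 669m + 378) + ((14317/144)m**2 + (14317/48)m - 42951/8)
  12m**3 + 29m**2 - 669m + 378 = ((1728/14317)m - 1008/14317)((14317/144)m**2 + (14317/48)m - 42951/8) + (0)
Last nonzero remainder: (14317/144)m**2 + (14317/48)m - 42951/8. Dividing through by 14317/144 gives the monic gcd m**2 + 3m - 54.
Cancel m**2 + 3m - 54 from numerator and denominator to get the reduced form.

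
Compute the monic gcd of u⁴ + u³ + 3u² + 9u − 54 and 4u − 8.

Euclidean algorithm in ℚ[u]:
  u⁴ + u³ + 3u² + 9u − 54 = ((1/4)u³ + (3/4)u² + (9/4)u + 27/4)(4u − 8) + (0)
Last nonzero remainder: 4u − 8. Dividing through by 4 gives the monic gcd u − 2.

u − 2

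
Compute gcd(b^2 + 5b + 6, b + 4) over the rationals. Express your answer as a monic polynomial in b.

By polynomial division,
  b^2 + 5b + 6 = (b + 1)(b + 4) + (2)
  b + 4 = ((1/2)b + 2)(2) + (0)
The last nonzero remainder is the constant 2, so the polynomials are coprime and gcd = 1.

1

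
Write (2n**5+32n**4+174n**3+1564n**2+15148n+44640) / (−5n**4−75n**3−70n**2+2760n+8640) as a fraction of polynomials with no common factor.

(−2n**3+2n**2−64n−620)/(5n**2−10n−120)

Repeated division with remainder:
  2n**5+32n**4+174n**3+1564n**2+15148n+44640 = (−(2/5)n−2/5)(−5n**4−75n**3−70n**2+2760n+8640) + (116n**3+2640n**2+19708n+48096)
  −5n**4−75n**3−70n**2+2760n+8640 = (−(5/116)n+1125/3364)(116n**3+2640n**2+19708n+48096) + (−(86955/841)n**2−(1478235/841)n−6260760/841)
  116n**3+2640n**2+19708n+48096 = (−(97556/86955)n−561788/86955)(−(86955/841)n**2−(1478235/841)n−6260760/841) + (0)
Last nonzero remainder: −(86955/841)n**2−(1478235/841)n−6260760/841. Dividing through by −86955/841 gives the monic gcd n**2+17n+72.
Cancel n**2+17n+72 from numerator and denominator to get the reduced form.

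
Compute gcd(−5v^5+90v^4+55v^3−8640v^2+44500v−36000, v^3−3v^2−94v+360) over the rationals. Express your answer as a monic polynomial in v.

v^2+v−90

Apply the Euclidean algorithm:
  −5v^5+90v^4+55v^3−8640v^2+44500v−36000 = (−5v^2+75v−190)(v^3−3v^2−94v+360) + (−360v^2−360v+32400)
  v^3−3v^2−94v+360 = (−(1/360)v+1/90)(−360v^2−360v+32400) + (0)
Last nonzero remainder: −360v^2−360v+32400. Dividing through by −360 gives the monic gcd v^2+v−90.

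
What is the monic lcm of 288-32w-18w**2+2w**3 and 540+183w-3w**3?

Apply the Euclidean algorithm:
  2w**3-18w**2-32w+288 = (-2/3)(-3w**3+183w+540) + (-18w**2+90w+648)
  -3w**3+183w+540 = ((1/6)w+5/6)(-18w**2+90w+648) + (0)
Last nonzero remainder: -18w**2+90w+648. Dividing through by -18 gives the monic gcd w**2-5w-36.
Then lcm(f, g) = f·g / gcd(f, g); expanding and making the result monic gives the answer.

720+64w-61w**2-4w**3+w**4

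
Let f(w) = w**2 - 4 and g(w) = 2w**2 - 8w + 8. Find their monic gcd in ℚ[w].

w - 2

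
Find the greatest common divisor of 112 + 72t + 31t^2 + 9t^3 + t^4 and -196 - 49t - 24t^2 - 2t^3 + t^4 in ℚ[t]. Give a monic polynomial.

Apply the Euclidean algorithm:
  t^4 + 9t^3 + 31t^2 + 72t + 112 = (t^4 - 2t^3 - 24t^2 - 49t - 196) + (11t^3 + 55t^2 + 121t + 308)
  t^4 - 2t^3 - 24t^2 - 49t - 196 = ((1/11)t - 7/11)(11t^3 + 55t^2 + 121t + 308) + (0)
Last nonzero remainder: 11t^3 + 55t^2 + 121t + 308. Dividing through by 11 gives the monic gcd t^3 + 5t^2 + 11t + 28.

28 + 11t + 5t^2 + t^3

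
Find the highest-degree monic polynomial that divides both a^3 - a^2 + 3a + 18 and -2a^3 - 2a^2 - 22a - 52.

a + 2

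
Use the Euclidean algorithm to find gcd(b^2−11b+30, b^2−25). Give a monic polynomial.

b−5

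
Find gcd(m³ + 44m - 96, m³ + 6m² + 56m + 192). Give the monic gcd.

m² + 2m + 48

By polynomial division,
  m³ + 44m - 96 = (m³ + 6m² + 56m + 192) + (-6m² - 12m - 288)
  m³ + 6m² + 56m + 192 = (-(1/6)m - 2/3)(-6m² - 12m - 288) + (0)
Last nonzero remainder: -6m² - 12m - 288. Dividing through by -6 gives the monic gcd m² + 2m + 48.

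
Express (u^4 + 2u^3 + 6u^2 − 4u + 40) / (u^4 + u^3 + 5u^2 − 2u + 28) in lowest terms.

(u^2 + 4u + 10)/(u^2 + 3u + 7)

Repeated division with remainder:
  u^4 + 2u^3 + 6u^2 − 4u + 40 = (u^4 + u^3 + 5u^2 − 2u + 28) + (u^3 + u^2 − 2u + 12)
  u^4 + u^3 + 5u^2 − 2u + 28 = (u)(u^3 + u^2 − 2u + 12) + (7u^2 − 14u + 28)
  u^3 + u^2 − 2u + 12 = ((1/7)u + 3/7)(7u^2 − 14u + 28) + (0)
Last nonzero remainder: 7u^2 − 14u + 28. Dividing through by 7 gives the monic gcd u^2 − 2u + 4.
Cancel u^2 − 2u + 4 from numerator and denominator to get the reduced form.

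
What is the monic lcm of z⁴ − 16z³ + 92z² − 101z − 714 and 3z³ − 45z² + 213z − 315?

Apply the Euclidean algorithm:
  z⁴ − 16z³ + 92z² − 101z − 714 = ((1/3)z − 1/3)(3z³ − 45z² + 213z − 315) + (6z² + 75z − 819)
  3z³ − 45z² + 213z − 315 = ((1/2)z − 55/4)(6z² + 75z − 819) + ((6615/4)z − 46305/4)
  6z² + 75z − 819 = ((8/2205)z + 52/735)((6615/4)z − 46305/4) + (0)
Last nonzero remainder: (6615/4)z − 46305/4. Dividing through by 6615/4 gives the monic gcd z − 7.
Then lcm(f, g) = f·g / gcd(f, g); expanding and making the result monic gives the answer.

z⁶ − 24z⁵ + 235z⁴ − 1077z³ + 1474z² + 4197z − 10710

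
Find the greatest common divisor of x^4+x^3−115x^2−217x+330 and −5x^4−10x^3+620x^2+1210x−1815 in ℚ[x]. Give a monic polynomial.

Euclidean algorithm in ℚ[x]:
  x^4+x^3−115x^2−217x+330 = (−1/5)(−5x^4−10x^3+620x^2+1210x−1815) + (−x^3+9x^2+25x−33)
  −5x^4−10x^3+620x^2+1210x−1815 = (5x+55)(−x^3+9x^2+25x−33) + (0)
Last nonzero remainder: −x^3+9x^2+25x−33. Dividing through by −1 gives the monic gcd x^3−9x^2−25x+33.

x^3−9x^2−25x+33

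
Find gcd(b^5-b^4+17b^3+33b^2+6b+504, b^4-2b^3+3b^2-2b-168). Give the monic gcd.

Euclidean algorithm in ℚ[b]:
  b^5-b^4+17b^3+33b^2+6b+504 = (b+1)(b^4-2b^3+3b^2-2b-168) + (16b^3+32b^2+176b+672)
  b^4-2b^3+3b^2-2b-168 = ((1/16)b-1/4)(16b^3+32b^2+176b+672) + (0)
Last nonzero remainder: 16b^3+32b^2+176b+672. Dividing through by 16 gives the monic gcd b^3+2b^2+11b+42.

b^3+2b^2+11b+42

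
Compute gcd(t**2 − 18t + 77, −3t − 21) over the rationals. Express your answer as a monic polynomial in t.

1

Repeated division with remainder:
  t**2 − 18t + 77 = (−(1/3)t + 25/3)(−3t − 21) + (252)
  −3t − 21 = (−(1/84)t − 1/12)(252) + (0)
The last nonzero remainder is the constant 252, so the polynomials are coprime and gcd = 1.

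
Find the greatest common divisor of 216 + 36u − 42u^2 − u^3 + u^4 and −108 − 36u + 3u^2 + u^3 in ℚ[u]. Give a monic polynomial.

−36 + u^2

By polynomial division,
  u^4 − u^3 − 42u^2 + 36u + 216 = (u − 4)(u^3 + 3u^2 − 36u − 108) + (6u^2 − 216)
  u^3 + 3u^2 − 36u − 108 = ((1/6)u + 1/2)(6u^2 − 216) + (0)
Last nonzero remainder: 6u^2 − 216. Dividing through by 6 gives the monic gcd u^2 − 36.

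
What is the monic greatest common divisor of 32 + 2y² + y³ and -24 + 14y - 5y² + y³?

Euclidean algorithm in ℚ[y]:
  y³ + 2y² + 32 = (y³ - 5y² + 14y - 24) + (7y² - 14y + 56)
  y³ - 5y² + 14y - 24 = ((1/7)y - 3/7)(7y² - 14y + 56) + (0)
Last nonzero remainder: 7y² - 14y + 56. Dividing through by 7 gives the monic gcd y² - 2y + 8.

8 - 2y + y²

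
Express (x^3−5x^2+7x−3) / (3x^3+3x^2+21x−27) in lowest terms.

(x^2−4x+3)/(3x^2+6x+27)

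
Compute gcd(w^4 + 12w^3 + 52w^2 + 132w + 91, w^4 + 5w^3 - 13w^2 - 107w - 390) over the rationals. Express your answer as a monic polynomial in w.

w^2 + 4w + 13

Repeated division with remainder:
  w^4 + 12w^3 + 52w^2 + 132w + 91 = (w^4 + 5w^3 - 13w^2 - 107w - 390) + (7w^3 + 65w^2 + 239w + 481)
  w^4 + 5w^3 - 13w^2 - 107w - 390 = ((1/7)w - 30/49)(7w^3 + 65w^2 + 239w + 481) + (-(360/49)w^2 - (1440/49)w - 4680/49)
  7w^3 + 65w^2 + 239w + 481 = (-(343/360)w - 1813/360)(-(360/49)w^2 - (1440/49)w - 4680/49) + (0)
Last nonzero remainder: -(360/49)w^2 - (1440/49)w - 4680/49. Dividing through by -360/49 gives the monic gcd w^2 + 4w + 13.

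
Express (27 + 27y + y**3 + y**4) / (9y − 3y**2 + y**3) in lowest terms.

By polynomial division,
  y**4 + y**3 + 27y + 27 = (y + 4)(y**3 − 3y**2 + 9y) + (3y**2 − 9y + 27)
  y**3 − 3y**2 + 9y = ((1/3)y)(3y**2 − 9y + 27) + (0)
Last nonzero remainder: 3y**2 − 9y + 27. Dividing through by 3 gives the monic gcd y**2 − 3y + 9.
Cancel y**2 − 3y + 9 from numerator and denominator to get the reduced form.

(3 + 4y + y**2)/(y)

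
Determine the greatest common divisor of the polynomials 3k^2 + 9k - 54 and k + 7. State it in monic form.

1

Repeated division with remainder:
  3k^2 + 9k - 54 = (3k - 12)(k + 7) + (30)
  k + 7 = ((1/30)k + 7/30)(30) + (0)
The last nonzero remainder is the constant 30, so the polynomials are coprime and gcd = 1.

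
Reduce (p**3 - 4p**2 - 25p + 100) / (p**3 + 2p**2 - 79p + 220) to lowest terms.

(p + 5)/(p + 11)

Euclidean algorithm in ℚ[p]:
  p**3 - 4p**2 - 25p + 100 = (p**3 + 2p**2 - 79p + 220) + (-6p**2 + 54p - 120)
  p**3 + 2p**2 - 79p + 220 = (-(1/6)p - 11/6)(-6p**2 + 54p - 120) + (0)
Last nonzero remainder: -6p**2 + 54p - 120. Dividing through by -6 gives the monic gcd p**2 - 9p + 20.
Cancel p**2 - 9p + 20 from numerator and denominator to get the reduced form.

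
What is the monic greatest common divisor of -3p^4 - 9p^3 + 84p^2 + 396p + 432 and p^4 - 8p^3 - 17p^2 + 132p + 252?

p^3 - p^2 - 24p - 36

Apply the Euclidean algorithm:
  -3p^4 - 9p^3 + 84p^2 + 396p + 432 = (-3)(p^4 - 8p^3 - 17p^2 + 132p + 252) + (-33p^3 + 33p^2 + 792p + 1188)
  p^4 - 8p^3 - 17p^2 + 132p + 252 = (-(1/33)p + 7/33)(-33p^3 + 33p^2 + 792p + 1188) + (0)
Last nonzero remainder: -33p^3 + 33p^2 + 792p + 1188. Dividing through by -33 gives the monic gcd p^3 - p^2 - 24p - 36.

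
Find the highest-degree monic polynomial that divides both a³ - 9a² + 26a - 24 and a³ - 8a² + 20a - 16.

Repeated division with remainder:
  a³ - 9a² + 26a - 24 = (a³ - 8a² + 20a - 16) + (-a² + 6a - 8)
  a³ - 8a² + 20a - 16 = (-a + 2)(-a² + 6a - 8) + (0)
Last nonzero remainder: -a² + 6a - 8. Dividing through by -1 gives the monic gcd a² - 6a + 8.

a² - 6a + 8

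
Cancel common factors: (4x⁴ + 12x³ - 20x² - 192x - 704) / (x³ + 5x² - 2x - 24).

(4x³ - 4x² - 4x - 176)/(x² + x - 6)

Euclidean algorithm in ℚ[x]:
  4x⁴ + 12x³ - 20x² - 192x - 704 = (4x - 8)(x³ + 5x² - 2x - 24) + (28x² - 112x - 896)
  x³ + 5x² - 2x - 24 = ((1/28)x + 9/28)(28x² - 112x - 896) + (66x + 264)
  28x² - 112x - 896 = ((14/33)x - 112/33)(66x + 264) + (0)
Last nonzero remainder: 66x + 264. Dividing through by 66 gives the monic gcd x + 4.
Cancel x + 4 from numerator and denominator to get the reduced form.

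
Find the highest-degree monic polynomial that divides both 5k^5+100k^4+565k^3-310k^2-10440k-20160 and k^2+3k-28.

Euclidean algorithm in ℚ[k]:
  5k^5+100k^4+565k^3-310k^2-10440k-20160 = (5k^3+85k^2+450k+720)(k^2+3k-28) + (0)
The last nonzero remainder k^2+3k-28 is already monic.

k^2+3k-28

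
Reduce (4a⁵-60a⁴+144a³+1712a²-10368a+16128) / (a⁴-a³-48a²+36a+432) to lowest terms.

(4a²-44a+112)/(a+3)

Repeated division with remainder:
  4a⁵-60a⁴+144a³+1712a²-10368a+16128 = (4a-56)(a⁴-a³-48a²+36a+432) + (280a³-1120a²-10080a+40320)
  a⁴-a³-48a²+36a+432 = ((1/280)a+3/280)(280a³-1120a²-10080a+40320) + (0)
Last nonzero remainder: 280a³-1120a²-10080a+40320. Dividing through by 280 gives the monic gcd a³-4a²-36a+144.
Cancel a³-4a²-36a+144 from numerator and denominator to get the reduced form.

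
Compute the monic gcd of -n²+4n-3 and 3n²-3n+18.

1

Euclidean algorithm in ℚ[n]:
  -n²+4n-3 = (-1/3)(3n²-3n+18) + (3n+3)
  3n²-3n+18 = (n-2)(3n+3) + (24)
  3n+3 = ((1/8)n+1/8)(24) + (0)
The last nonzero remainder is the constant 24, so the polynomials are coprime and gcd = 1.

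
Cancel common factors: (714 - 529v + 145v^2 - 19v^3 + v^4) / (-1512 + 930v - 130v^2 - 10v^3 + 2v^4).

Apply the Euclidean algorithm:
  v^4 - 19v^3 + 145v^2 - 529v + 714 = (1/2)(2v^4 - 10v^3 - 130v^2 + 930v - 1512) + (-14v^3 + 210v^2 - 994v + 1470)
  2v^4 - 10v^3 - 130v^2 + 930v - 1512 = (-(1/7)v - 10/7)(-14v^3 + 210v^2 - 994v + 1470) + (28v^2 - 280v + 588)
  -14v^3 + 210v^2 - 994v + 1470 = (-(1/2)v + 5/2)(28v^2 - 280v + 588) + (0)
Last nonzero remainder: 28v^2 - 280v + 588. Dividing through by 28 gives the monic gcd v^2 - 10v + 21.
Cancel v^2 - 10v + 21 from numerator and denominator to get the reduced form.

(34 - 9v + v^2)/(-72 + 10v + 2v^2)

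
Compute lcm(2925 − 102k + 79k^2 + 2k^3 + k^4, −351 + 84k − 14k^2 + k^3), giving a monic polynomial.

−26325 + 3843k − 813k^2 + 61k^3 − 7k^4 + k^5

Repeated division with remainder:
  k^4 + 2k^3 + 79k^2 − 102k + 2925 = (k + 16)(k^3 − 14k^2 + 84k − 351) + (219k^2 − 1095k + 8541)
  k^3 − 14k^2 + 84k − 351 = ((1/219)k − 3/73)(219k^2 − 1095k + 8541) + (0)
Last nonzero remainder: 219k^2 − 1095k + 8541. Dividing through by 219 gives the monic gcd k^2 − 5k + 39.
Then lcm(f, g) = f·g / gcd(f, g); expanding and making the result monic gives the answer.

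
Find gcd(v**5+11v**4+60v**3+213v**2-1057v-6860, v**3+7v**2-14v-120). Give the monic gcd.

v**2+v-20

Apply the Euclidean algorithm:
  v**5+11v**4+60v**3+213v**2-1057v-6860 = (v**2+4v+46)(v**3+7v**2-14v-120) + (67v**2+67v-1340)
  v**3+7v**2-14v-120 = ((1/67)v+6/67)(67v**2+67v-1340) + (0)
Last nonzero remainder: 67v**2+67v-1340. Dividing through by 67 gives the monic gcd v**2+v-20.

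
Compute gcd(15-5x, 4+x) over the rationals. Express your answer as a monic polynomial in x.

Apply the Euclidean algorithm:
  -5x+15 = (-5)(x+4) + (35)
  x+4 = ((1/35)x+4/35)(35) + (0)
The last nonzero remainder is the constant 35, so the polynomials are coprime and gcd = 1.

1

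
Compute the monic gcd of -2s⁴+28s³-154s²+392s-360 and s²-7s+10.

s²-7s+10

By polynomial division,
  -2s⁴+28s³-154s²+392s-360 = (-2s²+14s-36)(s²-7s+10) + (0)
The last nonzero remainder s²-7s+10 is already monic.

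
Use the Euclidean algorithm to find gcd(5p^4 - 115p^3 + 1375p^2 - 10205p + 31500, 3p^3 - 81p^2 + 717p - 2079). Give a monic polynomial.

Repeated division with remainder:
  5p^4 - 115p^3 + 1375p^2 - 10205p + 31500 = ((5/3)p + 20/3)(3p^3 - 81p^2 + 717p - 2079) + (720p^2 - 11520p + 45360)
  3p^3 - 81p^2 + 717p - 2079 = ((1/240)p - 11/240)(720p^2 - 11520p + 45360) + (0)
Last nonzero remainder: 720p^2 - 11520p + 45360. Dividing through by 720 gives the monic gcd p^2 - 16p + 63.

p^2 - 16p + 63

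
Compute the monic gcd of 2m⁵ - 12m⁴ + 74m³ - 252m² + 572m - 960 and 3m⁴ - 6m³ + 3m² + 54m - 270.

m³ - 5m² + 16m - 30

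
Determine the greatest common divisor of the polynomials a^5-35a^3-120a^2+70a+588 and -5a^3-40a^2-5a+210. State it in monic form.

Euclidean algorithm in ℚ[a]:
  a^5-35a^3-120a^2+70a+588 = (-(1/5)a^2+(8/5)a-28/5)(-5a^3-40a^2-5a+210) + (-294a^2-294a+1764)
  -5a^3-40a^2-5a+210 = ((5/294)a+5/42)(-294a^2-294a+1764) + (0)
Last nonzero remainder: -294a^2-294a+1764. Dividing through by -294 gives the monic gcd a^2+a-6.

a^2+a-6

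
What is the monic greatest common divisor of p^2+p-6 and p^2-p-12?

p+3

Repeated division with remainder:
  p^2+p-6 = (p^2-p-12) + (2p+6)
  p^2-p-12 = ((1/2)p-2)(2p+6) + (0)
Last nonzero remainder: 2p+6. Dividing through by 2 gives the monic gcd p+3.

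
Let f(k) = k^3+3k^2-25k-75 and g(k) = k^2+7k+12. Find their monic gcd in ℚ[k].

k+3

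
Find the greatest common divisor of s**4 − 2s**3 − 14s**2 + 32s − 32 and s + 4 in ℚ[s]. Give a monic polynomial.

By polynomial division,
  s**4 − 2s**3 − 14s**2 + 32s − 32 = (s**3 − 6s**2 + 10s − 8)(s + 4) + (0)
The last nonzero remainder s + 4 is already monic.

s + 4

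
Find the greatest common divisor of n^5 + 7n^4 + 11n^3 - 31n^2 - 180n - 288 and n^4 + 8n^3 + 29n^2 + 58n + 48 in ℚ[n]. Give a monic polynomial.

n^3 + 6n^2 + 17n + 24

Apply the Euclidean algorithm:
  n^5 + 7n^4 + 11n^3 - 31n^2 - 180n - 288 = (n - 1)(n^4 + 8n^3 + 29n^2 + 58n + 48) + (-10n^3 - 60n^2 - 170n - 240)
  n^4 + 8n^3 + 29n^2 + 58n + 48 = (-(1/10)n - 1/5)(-10n^3 - 60n^2 - 170n - 240) + (0)
Last nonzero remainder: -10n^3 - 60n^2 - 170n - 240. Dividing through by -10 gives the monic gcd n^3 + 6n^2 + 17n + 24.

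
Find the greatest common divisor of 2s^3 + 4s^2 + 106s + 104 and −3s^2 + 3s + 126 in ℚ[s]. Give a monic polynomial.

1

Euclidean algorithm in ℚ[s]:
  2s^3 + 4s^2 + 106s + 104 = (−(2/3)s − 2)(−3s^2 + 3s + 126) + (196s + 356)
  −3s^2 + 3s + 126 = (−(3/196)s + 207/4802)(196s + 356) + (265680/2401)
  196s + 356 = ((117649/66420)s + 213689/66420)(265680/2401) + (0)
The last nonzero remainder is the constant 265680/2401, so the polynomials are coprime and gcd = 1.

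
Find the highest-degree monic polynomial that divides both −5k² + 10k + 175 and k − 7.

k − 7

By polynomial division,
  −5k² + 10k + 175 = (−5k − 25)(k − 7) + (0)
The last nonzero remainder k − 7 is already monic.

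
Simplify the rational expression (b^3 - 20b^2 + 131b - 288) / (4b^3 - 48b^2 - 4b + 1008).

(b^2 - 11b + 32)/(4b^2 - 12b - 112)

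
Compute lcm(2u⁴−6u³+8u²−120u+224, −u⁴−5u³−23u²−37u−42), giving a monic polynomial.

u⁶−u⁵+u⁴−61u³+4u²+44u+336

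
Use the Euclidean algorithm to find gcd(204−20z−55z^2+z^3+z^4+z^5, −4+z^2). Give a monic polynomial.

Apply the Euclidean algorithm:
  z^5+z^4+z^3−55z^2−20z+204 = (z^3+z^2+5z−51)(z^2−4) + (0)
The last nonzero remainder z^2−4 is already monic.

−4+z^2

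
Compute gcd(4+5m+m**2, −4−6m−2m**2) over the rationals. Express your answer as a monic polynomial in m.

1+m

Repeated division with remainder:
  m**2+5m+4 = (−1/2)(−2m**2−6m−4) + (2m+2)
  −2m**2−6m−4 = (−m−2)(2m+2) + (0)
Last nonzero remainder: 2m+2. Dividing through by 2 gives the monic gcd m+1.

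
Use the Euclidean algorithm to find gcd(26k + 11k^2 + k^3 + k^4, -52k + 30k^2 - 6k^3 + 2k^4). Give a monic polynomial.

13k - k^2 + k^3

Euclidean algorithm in ℚ[k]:
  k^4 + k^3 + 11k^2 + 26k = (1/2)(2k^4 - 6k^3 + 30k^2 - 52k) + (4k^3 - 4k^2 + 52k)
  2k^4 - 6k^3 + 30k^2 - 52k = ((1/2)k - 1)(4k^3 - 4k^2 + 52k) + (0)
Last nonzero remainder: 4k^3 - 4k^2 + 52k. Dividing through by 4 gives the monic gcd k^3 - k^2 + 13k.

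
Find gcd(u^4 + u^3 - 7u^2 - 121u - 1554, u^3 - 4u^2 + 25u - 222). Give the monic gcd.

u^2 + 2u + 37

By polynomial division,
  u^4 + u^3 - 7u^2 - 121u - 1554 = (u + 5)(u^3 - 4u^2 + 25u - 222) + (-12u^2 - 24u - 444)
  u^3 - 4u^2 + 25u - 222 = (-(1/12)u + 1/2)(-12u^2 - 24u - 444) + (0)
Last nonzero remainder: -12u^2 - 24u - 444. Dividing through by -12 gives the monic gcd u^2 + 2u + 37.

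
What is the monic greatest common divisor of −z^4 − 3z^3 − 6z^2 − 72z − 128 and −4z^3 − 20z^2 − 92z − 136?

z + 2

By polynomial division,
  −z^4 − 3z^3 − 6z^2 − 72z − 128 = ((1/4)z − 1/2)(−4z^3 − 20z^2 − 92z − 136) + (7z^2 − 84z − 196)
  −4z^3 − 20z^2 − 92z − 136 = (−(4/7)z − 68/7)(7z^2 − 84z − 196) + (−1020z − 2040)
  7z^2 − 84z − 196 = (−(7/1020)z + 49/510)(−1020z − 2040) + (0)
Last nonzero remainder: −1020z − 2040. Dividing through by −1020 gives the monic gcd z + 2.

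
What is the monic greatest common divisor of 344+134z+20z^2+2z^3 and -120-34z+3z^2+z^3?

4+z

By polynomial division,
  2z^3+20z^2+134z+344 = (2)(z^3+3z^2-34z-120) + (14z^2+202z+584)
  z^3+3z^2-34z-120 = ((1/14)z-40/49)(14z^2+202z+584) + ((4370/49)z+17480/49)
  14z^2+202z+584 = ((343/2185)z+3577/2185)((4370/49)z+17480/49) + (0)
Last nonzero remainder: (4370/49)z+17480/49. Dividing through by 4370/49 gives the monic gcd z+4.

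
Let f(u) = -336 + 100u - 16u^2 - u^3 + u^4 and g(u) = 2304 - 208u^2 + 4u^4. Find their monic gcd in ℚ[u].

-24 + 2u + u^2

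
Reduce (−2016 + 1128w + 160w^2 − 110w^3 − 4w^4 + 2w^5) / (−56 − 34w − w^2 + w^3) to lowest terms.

(72 − 48w + 2w^2 + 2w^3)/(2 + w)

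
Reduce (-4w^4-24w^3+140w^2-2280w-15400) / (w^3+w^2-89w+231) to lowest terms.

(-4w^3+20w^2-80w-1400)/(w^2-10w+21)

Repeated division with remainder:
  -4w^4-24w^3+140w^2-2280w-15400 = (-4w-20)(w^3+w^2-89w+231) + (-196w^2-3136w-10780)
  w^3+w^2-89w+231 = (-(1/196)w+15/196)(-196w^2-3136w-10780) + (96w+1056)
  -196w^2-3136w-10780 = (-(49/24)w-245/24)(96w+1056) + (0)
Last nonzero remainder: 96w+1056. Dividing through by 96 gives the monic gcd w+11.
Cancel w+11 from numerator and denominator to get the reduced form.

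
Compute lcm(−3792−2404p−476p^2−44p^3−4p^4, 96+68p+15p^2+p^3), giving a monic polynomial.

7584+5756p+1553p^2+207p^3+19p^4+p^5

Apply the Euclidean algorithm:
  −4p^4−44p^3−476p^2−2404p−3792 = (−4p+16)(p^3+15p^2+68p+96) + (−444p^2−3108p−5328)
  p^3+15p^2+68p+96 = (−(1/444)p−2/111)(−444p^2−3108p−5328) + (0)
Last nonzero remainder: −444p^2−3108p−5328. Dividing through by −444 gives the monic gcd p^2+7p+12.
Then lcm(f, g) = f·g / gcd(f, g); expanding and making the result monic gives the answer.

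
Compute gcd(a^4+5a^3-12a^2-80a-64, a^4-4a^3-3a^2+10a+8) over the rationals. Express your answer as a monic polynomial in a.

Euclidean algorithm in ℚ[a]:
  a^4+5a^3-12a^2-80a-64 = (a^4-4a^3-3a^2+10a+8) + (9a^3-9a^2-90a-72)
  a^4-4a^3-3a^2+10a+8 = ((1/9)a-1/3)(9a^3-9a^2-90a-72) + (4a^2-12a-16)
  9a^3-9a^2-90a-72 = ((9/4)a+9/2)(4a^2-12a-16) + (0)
Last nonzero remainder: 4a^2-12a-16. Dividing through by 4 gives the monic gcd a^2-3a-4.

a^2-3a-4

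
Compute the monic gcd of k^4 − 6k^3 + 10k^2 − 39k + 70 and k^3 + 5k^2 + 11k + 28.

Repeated division with remainder:
  k^4 − 6k^3 + 10k^2 − 39k + 70 = (k − 11)(k^3 + 5k^2 + 11k + 28) + (54k^2 + 54k + 378)
  k^3 + 5k^2 + 11k + 28 = ((1/54)k + 2/27)(54k^2 + 54k + 378) + (0)
Last nonzero remainder: 54k^2 + 54k + 378. Dividing through by 54 gives the monic gcd k^2 + k + 7.

k^2 + k + 7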